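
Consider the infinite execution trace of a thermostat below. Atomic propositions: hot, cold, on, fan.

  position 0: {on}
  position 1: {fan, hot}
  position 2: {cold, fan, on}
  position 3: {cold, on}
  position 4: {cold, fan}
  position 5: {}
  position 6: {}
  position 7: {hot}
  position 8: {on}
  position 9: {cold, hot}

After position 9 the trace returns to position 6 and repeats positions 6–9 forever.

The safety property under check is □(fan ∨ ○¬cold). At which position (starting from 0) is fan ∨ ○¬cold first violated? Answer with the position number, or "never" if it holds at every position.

3

Check fan ∨ ○¬cold at each position in order: 0 ✓, 1 ✓, 2 ✓.
At position 3 the labels are {cold, on} and the next position 4 has {cold, fan}, so fan ∨ ○¬cold is false there. This is the first violation.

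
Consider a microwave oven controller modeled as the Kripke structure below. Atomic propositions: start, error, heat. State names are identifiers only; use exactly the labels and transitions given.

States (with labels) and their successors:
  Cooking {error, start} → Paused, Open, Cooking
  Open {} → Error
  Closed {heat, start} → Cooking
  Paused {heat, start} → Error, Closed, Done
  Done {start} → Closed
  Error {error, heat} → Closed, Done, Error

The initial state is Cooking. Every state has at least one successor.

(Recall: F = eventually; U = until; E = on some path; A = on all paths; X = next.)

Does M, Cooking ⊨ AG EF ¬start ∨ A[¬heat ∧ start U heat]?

States satisfying EF ¬start: {Cooking, Open, Closed, Paused, Done, Error}.
States satisfying AG EF ¬start: {Cooking, Open, Closed, Paused, Done, Error}.
States satisfying ¬heat ∧ start: {Cooking, Done}.
States satisfying heat: {Closed, Paused, Error}.
States satisfying A[¬heat ∧ start U heat]: {Closed, Paused, Done, Error}.
States satisfying AG EF ¬start ∨ A[¬heat ∧ start U heat]: {Cooking, Open, Closed, Paused, Done, Error}.
Cooking ∈ Sat(AG EF ¬start ∨ A[¬heat ∧ start U heat]).

Yes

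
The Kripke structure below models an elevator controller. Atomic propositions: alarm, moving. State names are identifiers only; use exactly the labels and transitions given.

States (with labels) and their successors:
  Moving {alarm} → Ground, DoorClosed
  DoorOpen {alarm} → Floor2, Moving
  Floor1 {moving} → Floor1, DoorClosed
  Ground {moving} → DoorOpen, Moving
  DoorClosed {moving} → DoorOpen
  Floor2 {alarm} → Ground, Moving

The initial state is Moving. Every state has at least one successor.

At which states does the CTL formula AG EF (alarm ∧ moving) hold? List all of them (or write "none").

none

States satisfying EF (alarm ∧ moving): ∅.
States satisfying AG EF (alarm ∧ moving): ∅.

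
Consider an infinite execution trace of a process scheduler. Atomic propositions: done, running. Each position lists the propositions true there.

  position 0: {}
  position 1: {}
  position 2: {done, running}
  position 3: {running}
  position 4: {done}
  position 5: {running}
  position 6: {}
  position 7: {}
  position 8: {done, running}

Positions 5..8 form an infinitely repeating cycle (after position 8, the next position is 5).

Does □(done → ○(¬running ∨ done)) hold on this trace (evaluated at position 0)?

done → ○(¬running ∨ done) must hold at every position from 0 onward. It fails at position 2, so □(done → ○(¬running ∨ done)) is false.
Positions where done holds: 2, 4, 8.
Check ○(¬running ∨ done) at each: 2→fails, 4→fails, 8→fails.

Does not hold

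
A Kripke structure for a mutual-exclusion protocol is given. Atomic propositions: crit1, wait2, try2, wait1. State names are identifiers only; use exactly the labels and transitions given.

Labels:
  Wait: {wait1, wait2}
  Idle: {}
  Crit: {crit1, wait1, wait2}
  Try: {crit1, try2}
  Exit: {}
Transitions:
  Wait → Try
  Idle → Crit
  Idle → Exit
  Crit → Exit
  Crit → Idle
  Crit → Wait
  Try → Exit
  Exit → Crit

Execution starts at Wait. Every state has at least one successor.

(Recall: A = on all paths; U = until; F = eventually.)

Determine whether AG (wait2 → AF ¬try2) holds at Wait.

States satisfying wait2 → AF ¬try2: {Wait, Idle, Crit, Try, Exit}.
States satisfying AG (wait2 → AF ¬try2): {Wait, Idle, Crit, Try, Exit}.
Every state reachable from Wait satisfies wait2 → AF ¬try2.
Wait ∈ Sat(AG (wait2 → AF ¬try2)).

Holds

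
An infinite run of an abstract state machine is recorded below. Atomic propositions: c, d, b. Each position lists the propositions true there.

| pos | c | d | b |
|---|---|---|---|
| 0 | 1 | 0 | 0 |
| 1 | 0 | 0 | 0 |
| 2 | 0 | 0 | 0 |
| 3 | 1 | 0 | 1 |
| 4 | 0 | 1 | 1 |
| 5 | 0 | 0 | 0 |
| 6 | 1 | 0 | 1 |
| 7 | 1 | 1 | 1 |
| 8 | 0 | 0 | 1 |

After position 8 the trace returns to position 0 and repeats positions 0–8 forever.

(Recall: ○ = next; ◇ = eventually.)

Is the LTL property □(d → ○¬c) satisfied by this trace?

d → ○¬c holds at every position 0..8, and those are all positions ever visited, so □(d → ○¬c) holds.
Positions where d holds: 4, 7.
Check ○¬c at each: 4→ok, 7→ok.

Satisfied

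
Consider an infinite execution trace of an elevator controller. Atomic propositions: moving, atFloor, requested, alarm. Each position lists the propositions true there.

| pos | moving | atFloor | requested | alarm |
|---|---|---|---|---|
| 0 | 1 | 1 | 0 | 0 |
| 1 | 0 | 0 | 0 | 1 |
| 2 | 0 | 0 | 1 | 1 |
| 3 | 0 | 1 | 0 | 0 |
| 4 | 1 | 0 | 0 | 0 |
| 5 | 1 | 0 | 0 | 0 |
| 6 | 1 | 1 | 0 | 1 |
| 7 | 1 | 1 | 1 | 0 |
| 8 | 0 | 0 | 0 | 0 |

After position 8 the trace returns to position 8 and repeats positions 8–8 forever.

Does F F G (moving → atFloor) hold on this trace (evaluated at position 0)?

F G (moving → atFloor) holds at position 0, which is reachable from 0, so F F G (moving → atFloor) holds.

Yes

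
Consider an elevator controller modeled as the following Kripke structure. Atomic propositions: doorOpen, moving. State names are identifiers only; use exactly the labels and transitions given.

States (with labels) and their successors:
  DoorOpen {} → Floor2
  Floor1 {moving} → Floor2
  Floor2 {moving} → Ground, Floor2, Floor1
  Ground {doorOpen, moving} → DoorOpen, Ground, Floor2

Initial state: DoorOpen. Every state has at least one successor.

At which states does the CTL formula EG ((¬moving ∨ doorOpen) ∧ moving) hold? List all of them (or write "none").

States satisfying (¬moving ∨ doorOpen) ∧ moving: {Ground}.
States satisfying EG ((¬moving ∨ doorOpen) ∧ moving): {Ground}.

{Ground}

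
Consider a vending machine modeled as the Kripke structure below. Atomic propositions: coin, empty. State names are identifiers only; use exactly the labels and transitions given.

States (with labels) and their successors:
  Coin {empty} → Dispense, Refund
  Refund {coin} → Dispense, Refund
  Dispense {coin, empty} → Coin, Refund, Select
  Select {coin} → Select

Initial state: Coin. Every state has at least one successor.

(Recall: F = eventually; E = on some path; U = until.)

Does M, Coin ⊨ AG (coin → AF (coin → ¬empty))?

States satisfying coin → AF (coin → ¬empty): {Coin, Refund, Dispense, Select}.
States satisfying AG (coin → AF (coin → ¬empty)): {Coin, Refund, Dispense, Select}.
Every state reachable from Coin satisfies coin → AF (coin → ¬empty).
Coin ∈ Sat(AG (coin → AF (coin → ¬empty))).

Satisfied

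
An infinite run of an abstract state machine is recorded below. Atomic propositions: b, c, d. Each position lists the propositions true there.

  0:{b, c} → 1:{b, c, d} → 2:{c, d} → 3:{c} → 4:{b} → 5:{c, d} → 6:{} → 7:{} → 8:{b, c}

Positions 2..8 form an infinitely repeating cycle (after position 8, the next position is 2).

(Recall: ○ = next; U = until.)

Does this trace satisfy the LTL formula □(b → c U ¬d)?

b → c U ¬d holds at every position 0..8, and those are all positions ever visited, so □(b → c U ¬d) holds.
Positions where b holds: 0, 1, 4, 8.
Check c U ¬d at each: 0→ok, 1→ok, 4→ok, 8→ok.

Yes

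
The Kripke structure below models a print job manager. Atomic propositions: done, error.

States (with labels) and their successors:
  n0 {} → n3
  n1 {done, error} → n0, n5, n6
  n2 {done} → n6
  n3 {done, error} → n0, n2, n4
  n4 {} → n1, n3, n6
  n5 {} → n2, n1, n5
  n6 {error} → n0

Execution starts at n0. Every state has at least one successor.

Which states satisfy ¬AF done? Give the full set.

States satisfying done: {n1, n2, n3}.
States satisfying AF done: {n0, n1, n2, n3, n4, n6}.
States satisfying ¬AF done: {n5}.

{n5}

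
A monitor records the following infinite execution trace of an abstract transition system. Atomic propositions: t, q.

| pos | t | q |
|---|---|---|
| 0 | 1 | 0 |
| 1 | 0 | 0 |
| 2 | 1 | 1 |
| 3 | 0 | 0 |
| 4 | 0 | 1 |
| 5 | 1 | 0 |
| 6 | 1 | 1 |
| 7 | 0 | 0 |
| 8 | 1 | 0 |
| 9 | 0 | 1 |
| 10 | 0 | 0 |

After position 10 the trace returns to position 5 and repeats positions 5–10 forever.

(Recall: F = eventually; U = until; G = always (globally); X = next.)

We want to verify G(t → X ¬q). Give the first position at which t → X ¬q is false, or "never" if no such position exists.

Check t → X ¬q at each position in order: 0 ✓, 1 ✓, 2 ✓, 3 ✓, 4 ✓.
At position 5 the labels are {t} and the next position 6 has {q, t}, so t → X ¬q is false there. This is the first violation.

5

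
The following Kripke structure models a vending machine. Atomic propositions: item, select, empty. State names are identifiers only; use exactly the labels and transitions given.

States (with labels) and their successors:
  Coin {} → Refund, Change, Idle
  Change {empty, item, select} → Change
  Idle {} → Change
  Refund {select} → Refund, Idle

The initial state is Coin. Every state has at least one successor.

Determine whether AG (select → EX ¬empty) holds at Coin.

No

States satisfying select → EX ¬empty: {Coin, Idle, Refund}.
States satisfying AG (select → EX ¬empty): ∅.
Change is reachable from Coin and violates select → EX ¬empty, so AG fails at Coin.
Coin ∉ Sat(AG (select → EX ¬empty)).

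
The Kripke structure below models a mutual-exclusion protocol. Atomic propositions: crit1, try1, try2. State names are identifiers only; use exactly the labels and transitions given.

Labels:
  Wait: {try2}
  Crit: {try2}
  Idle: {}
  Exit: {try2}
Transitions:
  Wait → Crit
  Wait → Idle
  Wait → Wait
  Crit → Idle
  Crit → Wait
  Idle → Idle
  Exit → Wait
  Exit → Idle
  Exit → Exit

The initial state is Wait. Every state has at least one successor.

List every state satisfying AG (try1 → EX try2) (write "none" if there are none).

States satisfying try1 → EX try2: {Wait, Crit, Idle, Exit}.
States satisfying AG (try1 → EX try2): {Wait, Crit, Idle, Exit}.

{Wait, Crit, Idle, Exit}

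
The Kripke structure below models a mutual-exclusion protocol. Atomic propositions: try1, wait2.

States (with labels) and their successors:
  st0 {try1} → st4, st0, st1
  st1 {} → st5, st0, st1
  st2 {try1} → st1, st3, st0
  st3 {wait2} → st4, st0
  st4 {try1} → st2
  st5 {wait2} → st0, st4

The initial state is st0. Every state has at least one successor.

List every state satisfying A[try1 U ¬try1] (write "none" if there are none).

States satisfying try1: {st0, st2, st4}.
States satisfying ¬try1: {st1, st3, st5}.
States satisfying A[try1 U ¬try1]: {st1, st3, st5}.

{st1, st3, st5}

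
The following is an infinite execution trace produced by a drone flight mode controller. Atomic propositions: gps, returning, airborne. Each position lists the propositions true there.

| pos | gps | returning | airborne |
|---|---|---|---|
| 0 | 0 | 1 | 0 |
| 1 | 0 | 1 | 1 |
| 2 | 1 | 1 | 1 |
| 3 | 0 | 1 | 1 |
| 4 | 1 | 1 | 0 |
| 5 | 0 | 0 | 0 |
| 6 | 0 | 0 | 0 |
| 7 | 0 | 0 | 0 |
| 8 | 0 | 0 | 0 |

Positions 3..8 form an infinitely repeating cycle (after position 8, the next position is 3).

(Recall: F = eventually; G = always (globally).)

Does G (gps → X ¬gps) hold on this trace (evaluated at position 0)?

gps → X ¬gps holds at every position 0..8, and those are all positions ever visited, so G (gps → X ¬gps) holds.
Positions where gps holds: 2, 4.
Check X ¬gps at each: 2→ok, 4→ok.

Yes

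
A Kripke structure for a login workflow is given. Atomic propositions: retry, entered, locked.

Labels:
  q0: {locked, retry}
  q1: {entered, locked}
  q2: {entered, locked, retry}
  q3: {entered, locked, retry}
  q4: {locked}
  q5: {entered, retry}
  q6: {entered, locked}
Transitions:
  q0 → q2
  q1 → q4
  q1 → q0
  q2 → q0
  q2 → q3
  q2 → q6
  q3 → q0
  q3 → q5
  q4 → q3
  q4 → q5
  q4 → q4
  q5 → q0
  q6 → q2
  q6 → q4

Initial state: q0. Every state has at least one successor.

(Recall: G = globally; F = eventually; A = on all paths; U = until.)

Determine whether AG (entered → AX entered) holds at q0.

Does not hold

States satisfying entered → AX entered: {q0, q4}.
States satisfying AG (entered → AX entered): ∅.
q2 is reachable from q0 and violates entered → AX entered, so AG fails at q0.
q0 ∉ Sat(AG (entered → AX entered)).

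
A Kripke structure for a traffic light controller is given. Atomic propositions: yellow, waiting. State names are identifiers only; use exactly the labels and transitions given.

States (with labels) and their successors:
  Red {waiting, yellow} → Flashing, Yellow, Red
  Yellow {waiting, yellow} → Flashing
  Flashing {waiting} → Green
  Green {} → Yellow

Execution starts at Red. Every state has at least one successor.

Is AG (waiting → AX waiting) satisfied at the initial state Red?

No

States satisfying waiting → AX waiting: {Red, Yellow, Green}.
States satisfying AG (waiting → AX waiting): ∅.
Flashing is reachable from Red and violates waiting → AX waiting, so AG fails at Red.
Red ∉ Sat(AG (waiting → AX waiting)).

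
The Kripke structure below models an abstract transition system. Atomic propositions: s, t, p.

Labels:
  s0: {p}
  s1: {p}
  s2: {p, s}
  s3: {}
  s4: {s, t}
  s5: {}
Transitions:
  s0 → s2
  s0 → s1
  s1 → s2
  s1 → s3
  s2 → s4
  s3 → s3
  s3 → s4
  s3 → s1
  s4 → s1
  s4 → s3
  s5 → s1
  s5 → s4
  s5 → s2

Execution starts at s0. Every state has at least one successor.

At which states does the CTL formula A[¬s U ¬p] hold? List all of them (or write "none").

States satisfying ¬s: {s0, s1, s3, s5}.
States satisfying ¬p: {s3, s4, s5}.
States satisfying A[¬s U ¬p]: {s3, s4, s5}.

{s3, s4, s5}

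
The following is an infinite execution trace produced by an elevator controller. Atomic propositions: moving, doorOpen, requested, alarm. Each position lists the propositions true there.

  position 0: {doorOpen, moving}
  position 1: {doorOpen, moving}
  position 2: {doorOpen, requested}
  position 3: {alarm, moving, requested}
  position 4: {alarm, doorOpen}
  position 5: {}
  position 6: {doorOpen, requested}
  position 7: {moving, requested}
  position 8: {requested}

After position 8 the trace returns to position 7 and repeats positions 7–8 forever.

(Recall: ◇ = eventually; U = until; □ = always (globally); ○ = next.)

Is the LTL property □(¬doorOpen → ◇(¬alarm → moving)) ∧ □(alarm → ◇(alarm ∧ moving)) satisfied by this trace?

¬doorOpen → ◇(¬alarm → moving) holds at every position 0..8, and those are all positions ever visited, so □(¬doorOpen → ◇(¬alarm → moving)) holds.
Positions where ¬doorOpen holds: 3, 5, 7, 8.
Check ◇(¬alarm → moving) at each: 3→ok, 5→ok, 7→ok, 8→ok.
alarm → ◇(alarm ∧ moving) must hold at every position from 0 onward. It fails at position 4, so □(alarm → ◇(alarm ∧ moving)) is false.
Positions where alarm holds: 3, 4.
Check ◇(alarm ∧ moving) at each: 3→ok, 4→fails.
At position 0: □(¬doorOpen → ◇(¬alarm → moving)) is true; □(alarm → ◇(alarm ∧ moving)) is false; so □(¬doorOpen → ◇(¬alarm → moving)) ∧ □(alarm → ◇(alarm ∧ moving)) is false.

Does not hold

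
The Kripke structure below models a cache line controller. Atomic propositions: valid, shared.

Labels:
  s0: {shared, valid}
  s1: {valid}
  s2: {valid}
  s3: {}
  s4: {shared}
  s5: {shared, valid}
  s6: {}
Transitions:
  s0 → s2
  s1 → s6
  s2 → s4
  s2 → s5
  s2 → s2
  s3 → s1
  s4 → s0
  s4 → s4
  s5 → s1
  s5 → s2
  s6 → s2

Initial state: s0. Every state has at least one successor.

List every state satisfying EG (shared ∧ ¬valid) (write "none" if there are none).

States satisfying shared ∧ ¬valid: {s4}.
States satisfying EG (shared ∧ ¬valid): {s4}.

{s4}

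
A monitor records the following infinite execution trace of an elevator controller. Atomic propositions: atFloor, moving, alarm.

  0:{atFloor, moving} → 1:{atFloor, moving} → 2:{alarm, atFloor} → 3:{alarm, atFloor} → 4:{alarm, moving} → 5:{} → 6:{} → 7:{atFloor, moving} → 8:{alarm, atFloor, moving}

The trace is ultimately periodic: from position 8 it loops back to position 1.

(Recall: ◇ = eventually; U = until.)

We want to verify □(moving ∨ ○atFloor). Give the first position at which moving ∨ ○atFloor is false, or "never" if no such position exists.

Check moving ∨ ○atFloor at each position in order: 0 ✓, 1 ✓, 2 ✓.
At position 3 the labels are {alarm, atFloor} and the next position 4 has {alarm, moving}, so moving ∨ ○atFloor is false there. This is the first violation.

3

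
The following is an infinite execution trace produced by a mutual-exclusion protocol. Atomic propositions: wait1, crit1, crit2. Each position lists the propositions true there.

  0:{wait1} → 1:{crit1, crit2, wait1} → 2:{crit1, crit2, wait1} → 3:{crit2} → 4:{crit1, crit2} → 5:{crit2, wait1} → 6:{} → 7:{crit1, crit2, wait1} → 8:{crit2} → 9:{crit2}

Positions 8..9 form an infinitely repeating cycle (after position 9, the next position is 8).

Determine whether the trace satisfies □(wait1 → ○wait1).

No

wait1 → ○wait1 must hold at every position from 0 onward. It fails at position 2, so □(wait1 → ○wait1) is false.
Positions where wait1 holds: 0, 1, 2, 5, 7.
Check ○wait1 at each: 0→ok, 1→ok, 2→fails, 5→fails, 7→fails.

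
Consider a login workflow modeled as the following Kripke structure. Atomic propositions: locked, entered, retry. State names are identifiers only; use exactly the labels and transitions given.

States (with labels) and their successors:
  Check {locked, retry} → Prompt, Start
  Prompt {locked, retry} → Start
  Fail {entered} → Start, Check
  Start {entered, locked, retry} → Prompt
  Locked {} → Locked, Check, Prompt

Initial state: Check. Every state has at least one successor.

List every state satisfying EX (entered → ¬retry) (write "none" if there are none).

States satisfying entered → ¬retry: {Check, Prompt, Fail, Locked}.
States satisfying EX (entered → ¬retry): {Check, Fail, Start, Locked}.

{Check, Fail, Start, Locked}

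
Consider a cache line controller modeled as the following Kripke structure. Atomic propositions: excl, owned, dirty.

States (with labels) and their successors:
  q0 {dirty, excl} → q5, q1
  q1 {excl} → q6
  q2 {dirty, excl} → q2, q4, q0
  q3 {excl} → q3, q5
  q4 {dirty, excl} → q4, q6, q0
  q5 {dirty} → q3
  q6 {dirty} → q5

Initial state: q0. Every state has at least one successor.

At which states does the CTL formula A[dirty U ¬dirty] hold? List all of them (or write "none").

{q0, q1, q3, q5, q6}

States satisfying dirty: {q0, q2, q4, q5, q6}.
States satisfying ¬dirty: {q1, q3}.
States satisfying A[dirty U ¬dirty]: {q0, q1, q3, q5, q6}.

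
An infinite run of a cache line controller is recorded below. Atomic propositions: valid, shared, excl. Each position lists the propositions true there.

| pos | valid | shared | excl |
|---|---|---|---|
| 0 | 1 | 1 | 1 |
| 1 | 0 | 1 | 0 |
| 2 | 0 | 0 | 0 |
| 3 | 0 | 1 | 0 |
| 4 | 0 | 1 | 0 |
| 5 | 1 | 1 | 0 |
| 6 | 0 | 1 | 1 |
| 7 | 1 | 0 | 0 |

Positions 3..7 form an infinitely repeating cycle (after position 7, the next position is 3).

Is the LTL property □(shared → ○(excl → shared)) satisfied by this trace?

Holds

shared → ○(excl → shared) holds at every position 0..7, and those are all positions ever visited, so □(shared → ○(excl → shared)) holds.
Positions where shared holds: 0, 1, 3, 4, 5, 6.
Check ○(excl → shared) at each: 0→ok, 1→ok, 3→ok, 4→ok, 5→ok, 6→ok.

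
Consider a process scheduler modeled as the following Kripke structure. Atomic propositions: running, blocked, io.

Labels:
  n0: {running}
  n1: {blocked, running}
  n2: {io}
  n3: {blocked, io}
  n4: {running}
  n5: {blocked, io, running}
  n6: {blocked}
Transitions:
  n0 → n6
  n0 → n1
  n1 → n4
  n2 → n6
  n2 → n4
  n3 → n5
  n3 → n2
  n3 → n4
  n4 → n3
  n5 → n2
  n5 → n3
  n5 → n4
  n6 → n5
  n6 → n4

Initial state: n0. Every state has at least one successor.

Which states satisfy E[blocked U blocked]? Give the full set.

{n1, n3, n5, n6}

States satisfying blocked: {n1, n3, n5, n6}.
States satisfying E[blocked U blocked]: {n1, n3, n5, n6}.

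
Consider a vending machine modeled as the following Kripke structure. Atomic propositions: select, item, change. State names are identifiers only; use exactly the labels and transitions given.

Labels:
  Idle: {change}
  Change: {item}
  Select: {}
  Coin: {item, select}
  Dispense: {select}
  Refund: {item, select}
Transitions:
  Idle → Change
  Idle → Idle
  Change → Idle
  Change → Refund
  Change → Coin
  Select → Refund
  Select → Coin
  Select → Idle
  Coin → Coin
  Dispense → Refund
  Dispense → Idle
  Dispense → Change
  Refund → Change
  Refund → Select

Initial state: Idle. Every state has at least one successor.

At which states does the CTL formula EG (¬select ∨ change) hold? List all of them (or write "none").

{Idle, Change, Select}

States satisfying ¬select ∨ change: {Idle, Change, Select}.
States satisfying EG (¬select ∨ change): {Idle, Change, Select}.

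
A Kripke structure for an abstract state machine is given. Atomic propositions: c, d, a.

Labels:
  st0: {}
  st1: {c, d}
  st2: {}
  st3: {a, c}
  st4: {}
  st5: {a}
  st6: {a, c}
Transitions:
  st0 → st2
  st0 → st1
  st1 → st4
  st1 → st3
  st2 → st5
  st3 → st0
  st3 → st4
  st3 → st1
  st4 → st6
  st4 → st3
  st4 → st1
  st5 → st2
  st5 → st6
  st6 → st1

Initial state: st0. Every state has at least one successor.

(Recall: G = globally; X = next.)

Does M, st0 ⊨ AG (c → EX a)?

States satisfying c → EX a: {st0, st1, st2, st4, st5}.
States satisfying AG (c → EX a): ∅.
st3 is reachable from st0 and violates c → EX a, so AG fails at st0.
st0 ∉ Sat(AG (c → EX a)).

Does not hold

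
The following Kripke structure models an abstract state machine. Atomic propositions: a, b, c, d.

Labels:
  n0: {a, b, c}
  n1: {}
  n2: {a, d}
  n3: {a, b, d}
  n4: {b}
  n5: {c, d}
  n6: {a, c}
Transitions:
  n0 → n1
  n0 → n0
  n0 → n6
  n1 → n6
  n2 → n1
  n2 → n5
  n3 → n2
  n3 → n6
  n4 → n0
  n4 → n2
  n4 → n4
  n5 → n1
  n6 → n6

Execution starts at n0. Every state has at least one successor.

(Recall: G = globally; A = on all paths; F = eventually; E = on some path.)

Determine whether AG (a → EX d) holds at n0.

No

States satisfying a → EX d: {n1, n2, n3, n4, n5}.
States satisfying AG (a → EX d): ∅.
n0 is reachable from n0 and violates a → EX d, so AG fails at n0.
n0 ∉ Sat(AG (a → EX d)).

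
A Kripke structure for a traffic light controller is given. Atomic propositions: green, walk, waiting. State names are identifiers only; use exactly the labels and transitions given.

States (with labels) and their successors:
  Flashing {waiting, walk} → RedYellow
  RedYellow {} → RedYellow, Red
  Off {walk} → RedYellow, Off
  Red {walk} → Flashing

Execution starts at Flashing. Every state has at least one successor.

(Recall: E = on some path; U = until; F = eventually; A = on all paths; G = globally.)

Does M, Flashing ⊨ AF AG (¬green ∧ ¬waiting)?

Violated

States satisfying AG (¬green ∧ ¬waiting): ∅.
States satisfying AF AG (¬green ∧ ¬waiting): ∅.
There is a path from Flashing along which AG (¬green ∧ ¬waiting) never holds.
Flashing ∉ Sat(AF AG (¬green ∧ ¬waiting)).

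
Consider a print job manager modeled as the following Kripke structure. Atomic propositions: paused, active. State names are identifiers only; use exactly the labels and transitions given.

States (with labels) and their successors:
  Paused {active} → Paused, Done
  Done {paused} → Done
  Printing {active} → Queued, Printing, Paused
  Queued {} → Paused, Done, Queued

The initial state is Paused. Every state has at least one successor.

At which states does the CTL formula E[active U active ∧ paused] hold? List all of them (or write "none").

none

States satisfying active: {Paused, Printing}.
States satisfying active ∧ paused: ∅.
States satisfying E[active U active ∧ paused]: ∅.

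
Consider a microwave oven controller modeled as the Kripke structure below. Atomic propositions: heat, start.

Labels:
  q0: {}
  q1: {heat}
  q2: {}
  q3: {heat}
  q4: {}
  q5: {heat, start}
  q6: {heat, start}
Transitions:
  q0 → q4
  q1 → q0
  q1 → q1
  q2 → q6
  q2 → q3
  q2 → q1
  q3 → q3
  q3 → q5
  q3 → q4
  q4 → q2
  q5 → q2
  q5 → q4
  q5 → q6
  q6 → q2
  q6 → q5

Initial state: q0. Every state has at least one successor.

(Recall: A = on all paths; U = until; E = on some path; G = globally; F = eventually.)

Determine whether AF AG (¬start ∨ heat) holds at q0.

Satisfied

States satisfying AG (¬start ∨ heat): {q0, q1, q2, q3, q4, q5, q6}.
States satisfying AF AG (¬start ∨ heat): {q0, q1, q2, q3, q4, q5, q6}.
q0 ∈ Sat(AF AG (¬start ∨ heat)).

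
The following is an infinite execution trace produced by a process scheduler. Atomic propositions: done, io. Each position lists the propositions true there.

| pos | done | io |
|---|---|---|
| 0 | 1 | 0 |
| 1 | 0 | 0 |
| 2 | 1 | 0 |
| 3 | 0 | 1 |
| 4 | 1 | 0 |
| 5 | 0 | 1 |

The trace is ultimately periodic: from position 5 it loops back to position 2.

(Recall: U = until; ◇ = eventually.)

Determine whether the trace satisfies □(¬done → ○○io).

Yes

¬done → ○○io holds at every position 0..5, and those are all positions ever visited, so □(¬done → ○○io) holds.
Positions where ¬done holds: 1, 3, 5.
Check ○○io at each: 1→ok, 3→ok, 5→ok.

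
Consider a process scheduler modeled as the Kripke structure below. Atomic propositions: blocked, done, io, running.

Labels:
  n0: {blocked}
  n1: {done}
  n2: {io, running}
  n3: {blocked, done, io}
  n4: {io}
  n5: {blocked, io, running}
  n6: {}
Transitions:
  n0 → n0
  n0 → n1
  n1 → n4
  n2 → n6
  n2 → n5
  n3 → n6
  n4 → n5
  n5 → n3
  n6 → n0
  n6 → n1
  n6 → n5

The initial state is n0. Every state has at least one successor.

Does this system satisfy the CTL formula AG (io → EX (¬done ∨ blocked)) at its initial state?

States satisfying io → EX (¬done ∨ blocked): {n0, n1, n2, n3, n4, n5, n6}.
States satisfying AG (io → EX (¬done ∨ blocked)): {n0, n1, n2, n3, n4, n5, n6}.
Every state reachable from n0 satisfies io → EX (¬done ∨ blocked).
n0 ∈ Sat(AG (io → EX (¬done ∨ blocked))).

Satisfied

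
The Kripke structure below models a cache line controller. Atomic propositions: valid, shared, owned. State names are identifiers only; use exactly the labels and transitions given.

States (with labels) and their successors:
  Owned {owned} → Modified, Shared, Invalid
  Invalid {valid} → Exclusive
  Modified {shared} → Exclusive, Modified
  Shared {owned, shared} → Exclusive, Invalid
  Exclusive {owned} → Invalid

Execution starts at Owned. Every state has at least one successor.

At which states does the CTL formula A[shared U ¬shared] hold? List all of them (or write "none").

{Owned, Invalid, Shared, Exclusive}

States satisfying shared: {Modified, Shared}.
States satisfying ¬shared: {Owned, Invalid, Exclusive}.
States satisfying A[shared U ¬shared]: {Owned, Invalid, Shared, Exclusive}.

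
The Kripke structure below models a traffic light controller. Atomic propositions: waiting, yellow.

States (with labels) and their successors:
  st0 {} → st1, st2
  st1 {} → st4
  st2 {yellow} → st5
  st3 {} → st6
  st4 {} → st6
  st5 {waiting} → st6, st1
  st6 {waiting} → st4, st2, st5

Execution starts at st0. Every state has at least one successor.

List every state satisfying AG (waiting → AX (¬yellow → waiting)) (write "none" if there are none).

States satisfying waiting → AX (¬yellow → waiting): {st0, st1, st2, st3, st4}.
States satisfying AG (waiting → AX (¬yellow → waiting)): ∅.

none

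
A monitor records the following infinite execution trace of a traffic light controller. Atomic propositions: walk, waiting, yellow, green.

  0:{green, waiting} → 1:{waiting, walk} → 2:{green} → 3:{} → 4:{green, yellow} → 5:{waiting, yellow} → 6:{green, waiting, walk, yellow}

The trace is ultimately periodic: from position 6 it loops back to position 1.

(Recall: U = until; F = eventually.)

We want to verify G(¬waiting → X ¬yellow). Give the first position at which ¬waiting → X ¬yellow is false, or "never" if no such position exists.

3

Check ¬waiting → X ¬yellow at each position in order: 0 ✓, 1 ✓, 2 ✓.
At position 3 the labels are {} and the next position 4 has {green, yellow}, so ¬waiting → X ¬yellow is false there. This is the first violation.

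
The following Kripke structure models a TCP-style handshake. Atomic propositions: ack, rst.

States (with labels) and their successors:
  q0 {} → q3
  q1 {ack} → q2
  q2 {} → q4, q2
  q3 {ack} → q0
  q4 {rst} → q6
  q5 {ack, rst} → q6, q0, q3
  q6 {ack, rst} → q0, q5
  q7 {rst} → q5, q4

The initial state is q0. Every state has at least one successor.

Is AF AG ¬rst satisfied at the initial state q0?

Satisfied

States satisfying AG ¬rst: {q0, q3}.
States satisfying AF AG ¬rst: {q0, q3}.
q0 ∈ Sat(AF AG ¬rst).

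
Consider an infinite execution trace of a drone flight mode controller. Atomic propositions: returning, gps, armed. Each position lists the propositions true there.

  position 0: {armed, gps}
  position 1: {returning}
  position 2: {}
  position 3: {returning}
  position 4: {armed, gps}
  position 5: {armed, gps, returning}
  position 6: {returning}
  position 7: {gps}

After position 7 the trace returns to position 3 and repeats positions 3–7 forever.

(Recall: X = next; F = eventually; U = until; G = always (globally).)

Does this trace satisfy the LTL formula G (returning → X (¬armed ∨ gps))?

returning → X (¬armed ∨ gps) holds at every position 0..7, and those are all positions ever visited, so G (returning → X (¬armed ∨ gps)) holds.
Positions where returning holds: 1, 3, 5, 6.
Check X (¬armed ∨ gps) at each: 1→ok, 3→ok, 5→ok, 6→ok.

Holds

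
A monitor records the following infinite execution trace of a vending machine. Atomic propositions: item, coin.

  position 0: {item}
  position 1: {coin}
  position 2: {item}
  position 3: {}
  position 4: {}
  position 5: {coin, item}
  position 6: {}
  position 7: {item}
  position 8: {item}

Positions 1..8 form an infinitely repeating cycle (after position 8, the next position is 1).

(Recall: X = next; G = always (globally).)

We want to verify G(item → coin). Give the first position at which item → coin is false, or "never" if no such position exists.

At position 0 the labels are {item}, so item → coin is false there. This is the first violation.

0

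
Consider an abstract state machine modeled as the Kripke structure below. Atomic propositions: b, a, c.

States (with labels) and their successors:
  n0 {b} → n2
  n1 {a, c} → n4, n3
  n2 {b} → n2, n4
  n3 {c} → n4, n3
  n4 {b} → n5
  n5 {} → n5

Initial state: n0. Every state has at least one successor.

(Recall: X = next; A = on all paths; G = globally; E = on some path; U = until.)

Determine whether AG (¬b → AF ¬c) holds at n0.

Holds

States satisfying ¬b → AF ¬c: {n0, n2, n4, n5}.
States satisfying AG (¬b → AF ¬c): {n0, n2, n4, n5}.
Every state reachable from n0 satisfies ¬b → AF ¬c.
n0 ∈ Sat(AG (¬b → AF ¬c)).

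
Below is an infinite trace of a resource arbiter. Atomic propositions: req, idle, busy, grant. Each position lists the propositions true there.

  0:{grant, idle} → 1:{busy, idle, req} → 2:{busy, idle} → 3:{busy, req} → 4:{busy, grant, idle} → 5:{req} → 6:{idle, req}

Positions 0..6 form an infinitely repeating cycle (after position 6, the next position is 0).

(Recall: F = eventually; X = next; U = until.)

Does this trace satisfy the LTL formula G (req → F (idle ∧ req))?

Holds

req → F (idle ∧ req) holds at every position 0..6, and those are all positions ever visited, so G (req → F (idle ∧ req)) holds.
Positions where req holds: 1, 3, 5, 6.
Check F (idle ∧ req) at each: 1→ok, 3→ok, 5→ok, 6→ok.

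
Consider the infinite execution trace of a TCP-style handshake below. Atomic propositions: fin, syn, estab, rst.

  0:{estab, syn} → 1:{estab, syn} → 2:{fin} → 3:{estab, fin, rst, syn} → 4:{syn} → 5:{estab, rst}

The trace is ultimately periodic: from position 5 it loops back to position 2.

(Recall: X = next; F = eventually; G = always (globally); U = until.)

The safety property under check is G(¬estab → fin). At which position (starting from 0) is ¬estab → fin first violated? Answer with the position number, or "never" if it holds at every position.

4

Check ¬estab → fin at each position in order: 0 ✓, 1 ✓, 2 ✓, 3 ✓.
At position 4 the labels are {syn}, so ¬estab → fin is false there. This is the first violation.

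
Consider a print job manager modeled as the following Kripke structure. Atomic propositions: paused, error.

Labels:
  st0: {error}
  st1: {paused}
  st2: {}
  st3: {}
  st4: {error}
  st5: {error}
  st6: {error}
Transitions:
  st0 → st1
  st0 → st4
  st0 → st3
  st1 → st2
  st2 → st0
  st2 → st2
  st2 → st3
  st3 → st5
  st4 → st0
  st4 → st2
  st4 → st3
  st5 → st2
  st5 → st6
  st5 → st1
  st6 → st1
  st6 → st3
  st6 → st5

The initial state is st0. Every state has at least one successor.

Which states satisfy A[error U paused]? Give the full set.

{st1}

States satisfying error: {st0, st4, st5, st6}.
States satisfying paused: {st1}.
States satisfying A[error U paused]: {st1}.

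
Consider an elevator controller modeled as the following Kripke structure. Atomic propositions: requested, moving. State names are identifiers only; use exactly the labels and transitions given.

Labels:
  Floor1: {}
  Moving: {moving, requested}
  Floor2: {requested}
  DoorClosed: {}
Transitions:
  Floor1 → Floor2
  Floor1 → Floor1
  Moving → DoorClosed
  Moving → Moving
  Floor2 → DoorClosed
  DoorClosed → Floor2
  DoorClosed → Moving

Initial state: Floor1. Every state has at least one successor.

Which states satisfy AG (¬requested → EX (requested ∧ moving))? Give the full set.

States satisfying ¬requested → EX (requested ∧ moving): {Moving, Floor2, DoorClosed}.
States satisfying AG (¬requested → EX (requested ∧ moving)): {Moving, Floor2, DoorClosed}.

{Moving, Floor2, DoorClosed}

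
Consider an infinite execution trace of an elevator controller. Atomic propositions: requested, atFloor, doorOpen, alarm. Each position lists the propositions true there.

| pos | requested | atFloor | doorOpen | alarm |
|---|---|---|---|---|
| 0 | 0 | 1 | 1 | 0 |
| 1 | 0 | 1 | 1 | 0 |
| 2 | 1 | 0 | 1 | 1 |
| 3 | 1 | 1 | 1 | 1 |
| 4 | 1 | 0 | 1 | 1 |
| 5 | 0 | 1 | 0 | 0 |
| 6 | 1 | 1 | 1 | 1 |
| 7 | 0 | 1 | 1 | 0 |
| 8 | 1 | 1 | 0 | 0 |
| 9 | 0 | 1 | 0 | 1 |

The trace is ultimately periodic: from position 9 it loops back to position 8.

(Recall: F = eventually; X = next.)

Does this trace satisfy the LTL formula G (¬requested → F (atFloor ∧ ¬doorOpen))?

Yes

¬requested → F (atFloor ∧ ¬doorOpen) holds at every position 0..9, and those are all positions ever visited, so G (¬requested → F (atFloor ∧ ¬doorOpen)) holds.
Positions where ¬requested holds: 0, 1, 5, 7, 9.
Check F (atFloor ∧ ¬doorOpen) at each: 0→ok, 1→ok, 5→ok, 7→ok, 9→ok.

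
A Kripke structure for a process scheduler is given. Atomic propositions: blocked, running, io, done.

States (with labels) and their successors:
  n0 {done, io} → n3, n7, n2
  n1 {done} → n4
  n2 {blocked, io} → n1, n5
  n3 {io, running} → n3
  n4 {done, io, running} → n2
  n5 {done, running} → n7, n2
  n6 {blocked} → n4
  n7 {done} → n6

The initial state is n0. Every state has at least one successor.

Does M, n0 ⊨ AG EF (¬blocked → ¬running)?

Violated

States satisfying EF (¬blocked → ¬running): {n0, n1, n2, n4, n5, n6, n7}.
States satisfying AG EF (¬blocked → ¬running): {n1, n2, n4, n5, n6, n7}.
n3 is reachable from n0 and violates EF (¬blocked → ¬running), so AG fails at n0.
n0 ∉ Sat(AG EF (¬blocked → ¬running)).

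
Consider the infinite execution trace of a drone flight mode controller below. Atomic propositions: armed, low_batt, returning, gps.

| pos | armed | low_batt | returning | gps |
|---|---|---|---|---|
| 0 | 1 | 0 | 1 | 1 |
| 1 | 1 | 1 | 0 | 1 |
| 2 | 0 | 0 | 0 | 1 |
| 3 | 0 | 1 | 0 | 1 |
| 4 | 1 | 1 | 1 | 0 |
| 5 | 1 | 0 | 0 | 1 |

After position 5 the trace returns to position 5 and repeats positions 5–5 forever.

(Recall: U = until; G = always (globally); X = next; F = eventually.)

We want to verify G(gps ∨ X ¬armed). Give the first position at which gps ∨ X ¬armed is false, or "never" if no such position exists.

Check gps ∨ X ¬armed at each position in order: 0 ✓, 1 ✓, 2 ✓, 3 ✓.
At position 4 the labels are {armed, low_batt, returning} and the next position 5 has {armed, gps}, so gps ∨ X ¬armed is false there. This is the first violation.

4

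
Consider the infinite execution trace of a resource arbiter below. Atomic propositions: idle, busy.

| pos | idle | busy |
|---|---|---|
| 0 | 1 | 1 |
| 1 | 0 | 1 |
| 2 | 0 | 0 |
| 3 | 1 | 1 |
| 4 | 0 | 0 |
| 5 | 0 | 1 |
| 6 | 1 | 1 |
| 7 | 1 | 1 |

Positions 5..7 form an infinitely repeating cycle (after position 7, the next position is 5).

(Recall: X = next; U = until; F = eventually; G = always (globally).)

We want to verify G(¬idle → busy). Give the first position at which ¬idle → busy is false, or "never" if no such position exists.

Check ¬idle → busy at each position in order: 0 ✓, 1 ✓.
At position 2 the labels are {}, so ¬idle → busy is false there. This is the first violation.

2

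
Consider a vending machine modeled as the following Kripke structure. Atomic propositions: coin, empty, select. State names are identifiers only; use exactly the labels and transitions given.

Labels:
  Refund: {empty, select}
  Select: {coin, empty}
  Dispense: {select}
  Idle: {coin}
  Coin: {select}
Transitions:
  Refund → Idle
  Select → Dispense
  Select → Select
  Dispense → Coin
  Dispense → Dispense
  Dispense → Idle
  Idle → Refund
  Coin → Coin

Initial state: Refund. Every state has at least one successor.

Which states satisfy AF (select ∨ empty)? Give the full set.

States satisfying select ∨ empty: {Refund, Select, Dispense, Coin}.
States satisfying AF (select ∨ empty): {Refund, Select, Dispense, Idle, Coin}.

{Refund, Select, Dispense, Idle, Coin}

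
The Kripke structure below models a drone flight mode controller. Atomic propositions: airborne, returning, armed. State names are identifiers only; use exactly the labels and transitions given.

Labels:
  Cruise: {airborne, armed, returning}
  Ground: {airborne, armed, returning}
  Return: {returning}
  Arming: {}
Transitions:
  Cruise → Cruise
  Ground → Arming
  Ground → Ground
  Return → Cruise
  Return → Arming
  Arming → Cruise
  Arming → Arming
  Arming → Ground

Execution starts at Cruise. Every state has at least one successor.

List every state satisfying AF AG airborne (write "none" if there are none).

States satisfying AG airborne: {Cruise}.
States satisfying AF AG airborne: {Cruise}.

{Cruise}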